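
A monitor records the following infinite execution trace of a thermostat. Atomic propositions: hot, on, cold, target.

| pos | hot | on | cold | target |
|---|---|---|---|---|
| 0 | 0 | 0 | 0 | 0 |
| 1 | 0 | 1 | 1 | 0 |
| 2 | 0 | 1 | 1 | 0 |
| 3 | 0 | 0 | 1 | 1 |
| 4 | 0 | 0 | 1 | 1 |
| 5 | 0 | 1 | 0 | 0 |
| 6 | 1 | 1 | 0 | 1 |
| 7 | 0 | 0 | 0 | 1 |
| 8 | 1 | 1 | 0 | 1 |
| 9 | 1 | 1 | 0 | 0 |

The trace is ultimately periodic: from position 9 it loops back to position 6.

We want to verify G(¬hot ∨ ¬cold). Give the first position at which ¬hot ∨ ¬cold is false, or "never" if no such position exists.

¬hot ∨ ¬cold holds at every position 0..9, and those are all the positions the trace ever visits, so the invariant G(¬hot ∨ ¬cold) is never violated.

never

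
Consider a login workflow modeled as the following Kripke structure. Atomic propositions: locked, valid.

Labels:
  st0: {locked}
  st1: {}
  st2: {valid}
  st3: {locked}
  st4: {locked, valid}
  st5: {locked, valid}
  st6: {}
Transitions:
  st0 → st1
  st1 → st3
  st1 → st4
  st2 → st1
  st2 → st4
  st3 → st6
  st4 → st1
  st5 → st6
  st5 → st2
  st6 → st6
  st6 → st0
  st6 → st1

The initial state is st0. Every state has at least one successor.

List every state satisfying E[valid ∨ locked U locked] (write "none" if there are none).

{st0, st2, st3, st4, st5}

States satisfying valid ∨ locked: {st0, st2, st3, st4, st5}.
States satisfying locked: {st0, st3, st4, st5}.
States satisfying E[valid ∨ locked U locked]: {st0, st2, st3, st4, st5}.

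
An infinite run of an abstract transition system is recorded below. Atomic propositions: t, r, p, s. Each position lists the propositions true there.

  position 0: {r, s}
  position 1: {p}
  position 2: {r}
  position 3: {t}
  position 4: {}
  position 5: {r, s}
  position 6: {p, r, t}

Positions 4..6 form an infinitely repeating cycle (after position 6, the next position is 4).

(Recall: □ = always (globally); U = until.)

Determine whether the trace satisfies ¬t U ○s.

Does not hold

Walking from position 0: at position 3, ○s has not yet held and ¬t fails, so ¬t U ○s is false.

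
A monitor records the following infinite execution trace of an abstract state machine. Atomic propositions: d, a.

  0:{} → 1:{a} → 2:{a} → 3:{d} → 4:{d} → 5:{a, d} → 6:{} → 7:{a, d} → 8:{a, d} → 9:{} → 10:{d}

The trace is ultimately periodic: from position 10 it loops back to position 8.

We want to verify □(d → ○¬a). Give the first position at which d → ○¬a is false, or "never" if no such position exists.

4

Check d → ○¬a at each position in order: 0 ✓, 1 ✓, 2 ✓, 3 ✓.
At position 4 the labels are {d} and the next position 5 has {a, d}, so d → ○¬a is false there. This is the first violation.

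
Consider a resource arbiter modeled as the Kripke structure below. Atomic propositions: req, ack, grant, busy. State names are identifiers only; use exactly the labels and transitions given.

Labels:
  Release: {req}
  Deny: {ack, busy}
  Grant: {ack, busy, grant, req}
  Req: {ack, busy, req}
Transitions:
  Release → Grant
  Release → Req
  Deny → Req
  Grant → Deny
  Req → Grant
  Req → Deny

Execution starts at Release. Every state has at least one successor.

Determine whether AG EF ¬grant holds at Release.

Holds

States satisfying EF ¬grant: {Release, Deny, Grant, Req}.
States satisfying AG EF ¬grant: {Release, Deny, Grant, Req}.
Every state reachable from Release satisfies EF ¬grant.
Release ∈ Sat(AG EF ¬grant).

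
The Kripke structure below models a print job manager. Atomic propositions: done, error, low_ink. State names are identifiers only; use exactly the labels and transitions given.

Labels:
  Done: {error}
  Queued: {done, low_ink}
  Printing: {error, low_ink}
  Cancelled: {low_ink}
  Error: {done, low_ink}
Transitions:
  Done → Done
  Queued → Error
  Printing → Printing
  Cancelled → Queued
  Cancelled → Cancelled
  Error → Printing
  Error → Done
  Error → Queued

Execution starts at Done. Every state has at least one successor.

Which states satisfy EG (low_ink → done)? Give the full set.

{Done, Queued, Error}

States satisfying low_ink → done: {Done, Queued, Error}.
States satisfying EG (low_ink → done): {Done, Queued, Error}.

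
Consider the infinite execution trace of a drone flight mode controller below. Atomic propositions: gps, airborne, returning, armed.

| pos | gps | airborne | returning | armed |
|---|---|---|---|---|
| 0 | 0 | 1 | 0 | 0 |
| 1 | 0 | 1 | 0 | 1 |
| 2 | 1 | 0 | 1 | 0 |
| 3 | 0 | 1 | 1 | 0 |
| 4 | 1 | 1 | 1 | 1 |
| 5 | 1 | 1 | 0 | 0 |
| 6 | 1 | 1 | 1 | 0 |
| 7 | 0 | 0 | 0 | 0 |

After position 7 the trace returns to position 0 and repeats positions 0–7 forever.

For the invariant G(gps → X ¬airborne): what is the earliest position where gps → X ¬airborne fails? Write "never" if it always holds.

2

Check gps → X ¬airborne at each position in order: 0 ✓, 1 ✓.
At position 2 the labels are {gps, returning} and the next position 3 has {airborne, returning}, so gps → X ¬airborne is false there. This is the first violation.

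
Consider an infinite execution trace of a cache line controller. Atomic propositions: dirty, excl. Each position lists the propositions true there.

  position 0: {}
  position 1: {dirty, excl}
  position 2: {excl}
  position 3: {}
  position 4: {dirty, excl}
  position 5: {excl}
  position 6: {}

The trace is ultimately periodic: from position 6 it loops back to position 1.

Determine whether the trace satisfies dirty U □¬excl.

Does not hold

Walking from position 0: at position 0, □¬excl has not yet held and dirty fails, so dirty U □¬excl is false.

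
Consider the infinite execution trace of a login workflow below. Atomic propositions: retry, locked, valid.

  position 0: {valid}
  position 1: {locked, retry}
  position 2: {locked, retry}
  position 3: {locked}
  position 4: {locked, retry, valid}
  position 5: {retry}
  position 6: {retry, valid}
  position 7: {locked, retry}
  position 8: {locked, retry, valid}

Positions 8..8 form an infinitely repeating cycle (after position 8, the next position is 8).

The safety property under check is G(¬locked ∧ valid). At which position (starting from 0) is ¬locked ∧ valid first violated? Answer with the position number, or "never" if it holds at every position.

1

Check ¬locked ∧ valid at each position in order: 0 ✓.
At position 1 the labels are {locked, retry}, so ¬locked ∧ valid is false there. This is the first violation.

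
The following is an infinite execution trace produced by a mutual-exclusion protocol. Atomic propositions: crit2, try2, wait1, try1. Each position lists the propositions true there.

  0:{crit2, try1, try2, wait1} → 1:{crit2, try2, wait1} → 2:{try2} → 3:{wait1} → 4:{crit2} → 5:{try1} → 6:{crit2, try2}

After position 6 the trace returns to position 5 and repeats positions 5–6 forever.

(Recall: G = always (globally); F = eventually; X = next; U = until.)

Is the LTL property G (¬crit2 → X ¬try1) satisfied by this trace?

Satisfied

¬crit2 → X ¬try1 holds at every position 0..6, and those are all positions ever visited, so G (¬crit2 → X ¬try1) holds.
Positions where ¬crit2 holds: 2, 3, 5.
Check X ¬try1 at each: 2→ok, 3→ok, 5→ok.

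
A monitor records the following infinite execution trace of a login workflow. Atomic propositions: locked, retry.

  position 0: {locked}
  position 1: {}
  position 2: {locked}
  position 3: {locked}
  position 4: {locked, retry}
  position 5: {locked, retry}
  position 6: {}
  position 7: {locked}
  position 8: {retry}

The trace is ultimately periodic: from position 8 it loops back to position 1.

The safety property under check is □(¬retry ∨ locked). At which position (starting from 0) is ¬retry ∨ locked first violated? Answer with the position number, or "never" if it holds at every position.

8

Check ¬retry ∨ locked at each position in order: 0 ✓, 1 ✓, 2 ✓, 3 ✓, 4 ✓, 5 ✓, 6 ✓, 7 ✓.
At position 8 the labels are {retry}, so ¬retry ∨ locked is false there. This is the first violation.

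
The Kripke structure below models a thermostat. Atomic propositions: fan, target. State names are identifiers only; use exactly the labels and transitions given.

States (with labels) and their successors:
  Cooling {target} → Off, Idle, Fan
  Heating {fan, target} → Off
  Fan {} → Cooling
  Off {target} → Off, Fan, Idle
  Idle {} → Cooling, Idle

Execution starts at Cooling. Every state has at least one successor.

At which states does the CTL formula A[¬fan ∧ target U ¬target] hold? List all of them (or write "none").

{Fan, Idle}

States satisfying ¬fan ∧ target: {Cooling, Off}.
States satisfying ¬target: {Fan, Idle}.
States satisfying A[¬fan ∧ target U ¬target]: {Fan, Idle}.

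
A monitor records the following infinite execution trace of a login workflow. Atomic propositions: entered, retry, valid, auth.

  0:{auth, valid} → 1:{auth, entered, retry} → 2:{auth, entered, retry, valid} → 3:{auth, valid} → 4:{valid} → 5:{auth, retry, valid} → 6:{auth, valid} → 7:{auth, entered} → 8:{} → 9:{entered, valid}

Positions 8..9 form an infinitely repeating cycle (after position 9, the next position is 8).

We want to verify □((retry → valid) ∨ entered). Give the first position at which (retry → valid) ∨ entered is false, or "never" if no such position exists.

never

(retry → valid) ∨ entered holds at every position 0..9, and those are all the positions the trace ever visits, so the invariant □((retry → valid) ∨ entered) is never violated.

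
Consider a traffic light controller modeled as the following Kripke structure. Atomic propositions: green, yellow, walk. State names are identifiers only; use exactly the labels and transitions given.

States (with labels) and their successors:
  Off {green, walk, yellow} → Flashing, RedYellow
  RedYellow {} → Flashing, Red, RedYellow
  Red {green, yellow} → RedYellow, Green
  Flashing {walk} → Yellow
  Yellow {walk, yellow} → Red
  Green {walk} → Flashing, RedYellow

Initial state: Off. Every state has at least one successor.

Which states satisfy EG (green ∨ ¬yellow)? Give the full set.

States satisfying green ∨ ¬yellow: {Off, RedYellow, Red, Flashing, Green}.
States satisfying EG (green ∨ ¬yellow): {Off, RedYellow, Red, Green}.

{Off, RedYellow, Red, Green}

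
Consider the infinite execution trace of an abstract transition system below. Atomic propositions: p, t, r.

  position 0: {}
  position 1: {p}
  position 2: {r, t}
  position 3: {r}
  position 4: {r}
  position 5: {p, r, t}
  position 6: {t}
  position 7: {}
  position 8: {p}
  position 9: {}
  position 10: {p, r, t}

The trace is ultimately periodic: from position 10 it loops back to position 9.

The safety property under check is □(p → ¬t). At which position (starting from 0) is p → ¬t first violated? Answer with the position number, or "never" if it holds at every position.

5

Check p → ¬t at each position in order: 0 ✓, 1 ✓, 2 ✓, 3 ✓, 4 ✓.
At position 5 the labels are {p, r, t}, so p → ¬t is false there. This is the first violation.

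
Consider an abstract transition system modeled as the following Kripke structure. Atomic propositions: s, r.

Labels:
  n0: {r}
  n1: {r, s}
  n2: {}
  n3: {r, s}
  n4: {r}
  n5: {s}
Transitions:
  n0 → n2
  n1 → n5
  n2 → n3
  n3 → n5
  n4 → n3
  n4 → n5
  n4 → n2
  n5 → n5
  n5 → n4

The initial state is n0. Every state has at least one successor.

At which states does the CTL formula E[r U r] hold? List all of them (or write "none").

States satisfying r: {n0, n1, n3, n4}.
States satisfying E[r U r]: {n0, n1, n3, n4}.

{n0, n1, n3, n4}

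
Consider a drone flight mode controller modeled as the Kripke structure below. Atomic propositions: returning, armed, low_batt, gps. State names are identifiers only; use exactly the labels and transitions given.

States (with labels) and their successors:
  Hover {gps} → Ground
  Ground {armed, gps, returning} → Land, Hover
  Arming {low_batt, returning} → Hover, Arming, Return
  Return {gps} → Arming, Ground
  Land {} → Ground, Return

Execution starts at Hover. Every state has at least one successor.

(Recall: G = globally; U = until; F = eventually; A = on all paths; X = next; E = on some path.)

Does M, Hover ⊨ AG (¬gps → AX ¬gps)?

States satisfying ¬gps → AX ¬gps: {Hover, Ground, Return}.
States satisfying AG (¬gps → AX ¬gps): ∅.
Arming is reachable from Hover and violates ¬gps → AX ¬gps, so AG fails at Hover.
Hover ∉ Sat(AG (¬gps → AX ¬gps)).

No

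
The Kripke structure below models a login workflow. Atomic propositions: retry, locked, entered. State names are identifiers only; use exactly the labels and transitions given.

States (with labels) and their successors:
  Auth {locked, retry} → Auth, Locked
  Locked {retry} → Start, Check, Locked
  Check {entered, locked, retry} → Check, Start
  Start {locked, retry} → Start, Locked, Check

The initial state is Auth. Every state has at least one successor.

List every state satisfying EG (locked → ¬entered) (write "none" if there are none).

{Auth, Locked, Start}

States satisfying locked → ¬entered: {Auth, Locked, Start}.
States satisfying EG (locked → ¬entered): {Auth, Locked, Start}.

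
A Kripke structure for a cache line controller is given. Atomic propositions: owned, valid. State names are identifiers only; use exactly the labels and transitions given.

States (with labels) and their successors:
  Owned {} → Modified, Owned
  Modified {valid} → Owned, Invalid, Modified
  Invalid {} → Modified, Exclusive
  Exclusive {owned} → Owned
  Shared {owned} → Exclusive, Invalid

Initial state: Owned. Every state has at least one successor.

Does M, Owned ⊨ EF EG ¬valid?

Yes

States satisfying EG ¬valid: {Owned, Invalid, Exclusive, Shared}.
States satisfying EF EG ¬valid: {Owned, Modified, Invalid, Exclusive, Shared}.
Some path from Owned reaches a state where EG ¬valid holds.
Owned ∈ Sat(EF EG ¬valid).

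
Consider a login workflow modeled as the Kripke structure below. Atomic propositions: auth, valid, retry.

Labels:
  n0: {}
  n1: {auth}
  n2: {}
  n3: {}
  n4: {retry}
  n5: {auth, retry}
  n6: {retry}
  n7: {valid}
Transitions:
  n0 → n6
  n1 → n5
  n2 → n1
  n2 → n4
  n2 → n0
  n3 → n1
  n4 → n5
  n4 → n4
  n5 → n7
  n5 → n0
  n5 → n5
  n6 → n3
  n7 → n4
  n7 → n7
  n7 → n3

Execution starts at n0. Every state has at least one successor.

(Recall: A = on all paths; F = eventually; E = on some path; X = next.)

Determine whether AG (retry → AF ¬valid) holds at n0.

States satisfying retry → AF ¬valid: {n0, n1, n2, n3, n4, n5, n6, n7}.
States satisfying AG (retry → AF ¬valid): {n0, n1, n2, n3, n4, n5, n6, n7}.
Every state reachable from n0 satisfies retry → AF ¬valid.
n0 ∈ Sat(AG (retry → AF ¬valid)).

Holds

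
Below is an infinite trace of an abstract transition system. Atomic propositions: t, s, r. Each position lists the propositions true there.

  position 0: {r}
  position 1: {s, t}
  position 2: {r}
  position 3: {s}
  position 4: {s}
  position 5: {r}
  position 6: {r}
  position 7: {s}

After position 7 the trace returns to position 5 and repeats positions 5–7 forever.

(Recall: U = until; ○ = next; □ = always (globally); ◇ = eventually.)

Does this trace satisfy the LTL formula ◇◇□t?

◇□t is false at every position 0..7, so it never becomes true and ◇◇□t fails.

Violated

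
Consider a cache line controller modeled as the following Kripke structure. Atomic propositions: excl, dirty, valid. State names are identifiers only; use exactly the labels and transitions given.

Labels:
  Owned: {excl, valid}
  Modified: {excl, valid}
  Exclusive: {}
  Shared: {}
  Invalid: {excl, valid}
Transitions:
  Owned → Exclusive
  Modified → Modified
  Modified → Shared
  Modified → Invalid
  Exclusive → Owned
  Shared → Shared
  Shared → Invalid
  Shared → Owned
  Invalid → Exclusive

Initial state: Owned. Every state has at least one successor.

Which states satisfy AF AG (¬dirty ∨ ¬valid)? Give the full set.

States satisfying AG (¬dirty ∨ ¬valid): {Owned, Modified, Exclusive, Shared, Invalid}.
States satisfying AF AG (¬dirty ∨ ¬valid): {Owned, Modified, Exclusive, Shared, Invalid}.

{Owned, Modified, Exclusive, Shared, Invalid}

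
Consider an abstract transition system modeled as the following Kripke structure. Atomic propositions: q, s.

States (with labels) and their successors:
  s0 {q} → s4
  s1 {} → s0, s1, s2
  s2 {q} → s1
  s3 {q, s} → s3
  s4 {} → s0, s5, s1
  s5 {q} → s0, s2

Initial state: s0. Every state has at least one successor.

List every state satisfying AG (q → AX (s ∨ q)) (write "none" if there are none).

{s3}

States satisfying q → AX (s ∨ q): {s1, s3, s4, s5}.
States satisfying AG (q → AX (s ∨ q)): {s3}.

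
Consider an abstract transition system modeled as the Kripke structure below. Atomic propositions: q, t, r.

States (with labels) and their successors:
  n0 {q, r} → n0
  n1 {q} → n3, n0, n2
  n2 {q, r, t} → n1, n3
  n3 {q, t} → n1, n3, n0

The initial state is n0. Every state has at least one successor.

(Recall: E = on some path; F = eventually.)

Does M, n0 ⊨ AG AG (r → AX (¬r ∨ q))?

Yes

States satisfying AG (r → AX (¬r ∨ q)): {n0, n1, n2, n3}.
States satisfying AG AG (r → AX (¬r ∨ q)): {n0, n1, n2, n3}.
Every state reachable from n0 satisfies AG (r → AX (¬r ∨ q)).
n0 ∈ Sat(AG AG (r → AX (¬r ∨ q))).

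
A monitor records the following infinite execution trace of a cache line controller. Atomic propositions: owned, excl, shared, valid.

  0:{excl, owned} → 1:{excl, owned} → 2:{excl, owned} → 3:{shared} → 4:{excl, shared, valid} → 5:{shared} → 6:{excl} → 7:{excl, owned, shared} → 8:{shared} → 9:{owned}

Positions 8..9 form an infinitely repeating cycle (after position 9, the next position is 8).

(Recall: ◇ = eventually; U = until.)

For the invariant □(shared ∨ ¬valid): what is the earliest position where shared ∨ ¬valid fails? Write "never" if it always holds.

never

shared ∨ ¬valid holds at every position 0..9, and those are all the positions the trace ever visits, so the invariant □(shared ∨ ¬valid) is never violated.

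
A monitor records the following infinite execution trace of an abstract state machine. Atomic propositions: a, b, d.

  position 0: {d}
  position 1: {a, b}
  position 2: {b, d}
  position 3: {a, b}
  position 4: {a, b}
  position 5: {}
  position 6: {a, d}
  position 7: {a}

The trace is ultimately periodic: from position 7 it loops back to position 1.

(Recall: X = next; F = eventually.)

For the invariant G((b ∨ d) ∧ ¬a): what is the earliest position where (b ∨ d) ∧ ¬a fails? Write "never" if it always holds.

Check (b ∨ d) ∧ ¬a at each position in order: 0 ✓.
At position 1 the labels are {a, b}, so (b ∨ d) ∧ ¬a is false there. This is the first violation.

1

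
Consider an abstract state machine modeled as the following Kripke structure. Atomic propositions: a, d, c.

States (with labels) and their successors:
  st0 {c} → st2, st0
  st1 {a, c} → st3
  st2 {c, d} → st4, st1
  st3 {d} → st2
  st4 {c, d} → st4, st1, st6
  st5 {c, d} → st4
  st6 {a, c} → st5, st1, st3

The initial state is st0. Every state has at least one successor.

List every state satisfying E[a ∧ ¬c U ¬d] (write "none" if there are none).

{st0, st1, st6}

States satisfying a ∧ ¬c: ∅.
States satisfying ¬d: {st0, st1, st6}.
States satisfying E[a ∧ ¬c U ¬d]: {st0, st1, st6}.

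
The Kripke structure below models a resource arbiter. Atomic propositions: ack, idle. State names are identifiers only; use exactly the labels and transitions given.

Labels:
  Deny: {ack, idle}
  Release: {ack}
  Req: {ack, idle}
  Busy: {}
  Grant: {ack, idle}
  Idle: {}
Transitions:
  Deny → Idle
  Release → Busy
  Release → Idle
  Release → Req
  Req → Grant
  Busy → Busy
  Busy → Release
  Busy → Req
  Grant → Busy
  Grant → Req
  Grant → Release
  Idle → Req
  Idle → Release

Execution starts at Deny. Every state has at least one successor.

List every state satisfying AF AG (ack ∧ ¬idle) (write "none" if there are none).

States satisfying AG (ack ∧ ¬idle): ∅.
States satisfying AF AG (ack ∧ ¬idle): ∅.

none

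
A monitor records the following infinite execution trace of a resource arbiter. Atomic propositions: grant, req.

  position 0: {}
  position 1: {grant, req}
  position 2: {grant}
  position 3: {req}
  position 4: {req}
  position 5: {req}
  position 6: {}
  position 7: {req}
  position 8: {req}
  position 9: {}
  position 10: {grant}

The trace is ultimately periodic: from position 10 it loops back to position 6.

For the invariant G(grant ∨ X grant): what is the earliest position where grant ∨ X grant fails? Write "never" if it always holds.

Check grant ∨ X grant at each position in order: 0 ✓, 1 ✓, 2 ✓.
At position 3 the labels are {req} and the next position 4 has {req}, so grant ∨ X grant is false there. This is the first violation.

3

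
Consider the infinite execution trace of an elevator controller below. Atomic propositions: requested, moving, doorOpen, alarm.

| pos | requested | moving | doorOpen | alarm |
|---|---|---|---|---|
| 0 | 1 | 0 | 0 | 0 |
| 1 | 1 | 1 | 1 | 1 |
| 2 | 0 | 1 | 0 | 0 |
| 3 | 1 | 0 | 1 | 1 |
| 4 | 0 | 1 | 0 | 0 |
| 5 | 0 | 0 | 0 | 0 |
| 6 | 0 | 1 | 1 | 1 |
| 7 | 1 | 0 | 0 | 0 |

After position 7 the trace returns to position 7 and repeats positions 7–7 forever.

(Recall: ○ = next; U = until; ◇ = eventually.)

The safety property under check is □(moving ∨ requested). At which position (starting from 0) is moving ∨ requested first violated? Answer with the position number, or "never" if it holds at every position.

5

Check moving ∨ requested at each position in order: 0 ✓, 1 ✓, 2 ✓, 3 ✓, 4 ✓.
At position 5 the labels are {}, so moving ∨ requested is false there. This is the first violation.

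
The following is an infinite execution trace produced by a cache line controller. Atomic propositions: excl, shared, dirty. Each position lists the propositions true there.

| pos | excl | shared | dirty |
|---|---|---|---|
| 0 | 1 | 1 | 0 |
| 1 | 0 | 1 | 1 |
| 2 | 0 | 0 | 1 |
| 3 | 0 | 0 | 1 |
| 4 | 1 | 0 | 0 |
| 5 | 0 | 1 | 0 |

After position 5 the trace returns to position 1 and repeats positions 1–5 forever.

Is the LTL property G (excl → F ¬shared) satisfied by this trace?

Yes

excl → F ¬shared holds at every position 0..5, and those are all positions ever visited, so G (excl → F ¬shared) holds.
Positions where excl holds: 0, 4.
Check F ¬shared at each: 0→ok, 4→ok.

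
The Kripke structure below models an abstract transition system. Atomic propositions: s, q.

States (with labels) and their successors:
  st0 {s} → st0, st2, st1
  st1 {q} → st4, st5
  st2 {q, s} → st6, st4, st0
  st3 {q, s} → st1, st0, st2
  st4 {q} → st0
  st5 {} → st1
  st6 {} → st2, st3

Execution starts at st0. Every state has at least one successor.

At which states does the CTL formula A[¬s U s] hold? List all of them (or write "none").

States satisfying ¬s: {st1, st4, st5, st6}.
States satisfying s: {st0, st2, st3}.
States satisfying A[¬s U s]: {st0, st2, st3, st4, st6}.

{st0, st2, st3, st4, st6}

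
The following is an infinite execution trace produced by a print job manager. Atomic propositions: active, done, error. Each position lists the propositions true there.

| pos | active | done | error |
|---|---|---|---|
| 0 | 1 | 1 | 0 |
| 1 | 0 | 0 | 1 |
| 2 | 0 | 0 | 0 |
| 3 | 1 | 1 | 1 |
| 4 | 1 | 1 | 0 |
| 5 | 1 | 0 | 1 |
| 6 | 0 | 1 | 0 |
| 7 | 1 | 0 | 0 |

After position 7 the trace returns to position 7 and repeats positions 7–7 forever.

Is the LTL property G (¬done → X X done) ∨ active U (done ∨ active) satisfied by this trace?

¬done → X X done must hold at every position from 0 onward. It fails at position 5, so G (¬done → X X done) is false.
Positions where ¬done holds: 1, 2, 5, 7.
Check X X done at each: 1→ok, 2→ok, 5→fails, 7→fails.
Walking from position 0: done ∨ active first holds at position 0, and active holds at every earlier position along the way, so active U (done ∨ active) holds.
At position 0: G (¬done → X X done) is false; active U (done ∨ active) is true; so G (¬done → X X done) ∨ active U (done ∨ active) is true.

Satisfied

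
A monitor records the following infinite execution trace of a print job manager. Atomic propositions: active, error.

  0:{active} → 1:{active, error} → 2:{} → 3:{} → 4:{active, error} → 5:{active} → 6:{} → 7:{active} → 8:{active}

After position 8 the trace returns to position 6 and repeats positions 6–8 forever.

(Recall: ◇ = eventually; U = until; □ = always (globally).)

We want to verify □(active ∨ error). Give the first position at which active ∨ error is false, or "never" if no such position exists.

2

Check active ∨ error at each position in order: 0 ✓, 1 ✓.
At position 2 the labels are {}, so active ∨ error is false there. This is the first violation.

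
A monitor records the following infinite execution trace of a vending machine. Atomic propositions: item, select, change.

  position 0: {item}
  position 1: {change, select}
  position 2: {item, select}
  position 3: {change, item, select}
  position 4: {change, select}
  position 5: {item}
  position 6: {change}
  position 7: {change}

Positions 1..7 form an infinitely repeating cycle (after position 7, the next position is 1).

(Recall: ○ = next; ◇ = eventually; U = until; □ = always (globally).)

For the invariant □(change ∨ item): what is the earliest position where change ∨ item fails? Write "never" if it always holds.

never

change ∨ item holds at every position 0..7, and those are all the positions the trace ever visits, so the invariant □(change ∨ item) is never violated.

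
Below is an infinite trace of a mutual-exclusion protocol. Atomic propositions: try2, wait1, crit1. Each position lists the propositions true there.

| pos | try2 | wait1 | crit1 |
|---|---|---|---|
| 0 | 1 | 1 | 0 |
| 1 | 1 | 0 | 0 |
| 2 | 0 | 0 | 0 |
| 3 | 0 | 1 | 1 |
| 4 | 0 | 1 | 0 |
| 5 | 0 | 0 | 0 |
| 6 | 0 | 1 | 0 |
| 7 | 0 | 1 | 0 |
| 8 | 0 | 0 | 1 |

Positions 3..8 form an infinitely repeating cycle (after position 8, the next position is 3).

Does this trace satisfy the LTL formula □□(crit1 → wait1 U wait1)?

□(crit1 → wait1 U wait1) must hold at every position from 0 onward. It fails at position 0, so □□(crit1 → wait1 U wait1) is false.

Does not hold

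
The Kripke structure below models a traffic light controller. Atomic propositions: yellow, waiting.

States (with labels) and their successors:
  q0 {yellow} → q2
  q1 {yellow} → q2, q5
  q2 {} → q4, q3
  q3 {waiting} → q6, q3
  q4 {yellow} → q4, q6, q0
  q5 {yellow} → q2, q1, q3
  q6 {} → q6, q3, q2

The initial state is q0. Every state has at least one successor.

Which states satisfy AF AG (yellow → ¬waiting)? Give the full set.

{q0, q1, q2, q3, q4, q5, q6}

States satisfying AG (yellow → ¬waiting): {q0, q1, q2, q3, q4, q5, q6}.
States satisfying AF AG (yellow → ¬waiting): {q0, q1, q2, q3, q4, q5, q6}.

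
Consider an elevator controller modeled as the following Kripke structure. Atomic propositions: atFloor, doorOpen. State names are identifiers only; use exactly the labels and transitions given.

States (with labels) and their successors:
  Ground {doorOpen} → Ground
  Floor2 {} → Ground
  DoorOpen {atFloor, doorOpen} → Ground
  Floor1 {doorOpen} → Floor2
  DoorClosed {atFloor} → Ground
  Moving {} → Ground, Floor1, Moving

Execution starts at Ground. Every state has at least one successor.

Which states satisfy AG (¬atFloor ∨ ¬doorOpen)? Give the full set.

States satisfying ¬atFloor ∨ ¬doorOpen: {Ground, Floor2, Floor1, DoorClosed, Moving}.
States satisfying AG (¬atFloor ∨ ¬doorOpen): {Ground, Floor2, Floor1, DoorClosed, Moving}.

{Ground, Floor2, Floor1, DoorClosed, Moving}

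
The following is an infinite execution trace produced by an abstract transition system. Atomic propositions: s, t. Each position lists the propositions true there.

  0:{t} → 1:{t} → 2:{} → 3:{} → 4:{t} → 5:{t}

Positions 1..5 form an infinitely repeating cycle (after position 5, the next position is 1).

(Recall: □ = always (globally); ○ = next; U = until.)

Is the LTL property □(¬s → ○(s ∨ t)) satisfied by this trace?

Violated

¬s → ○(s ∨ t) must hold at every position from 0 onward. It fails at position 1, so □(¬s → ○(s ∨ t)) is false.
Positions where ¬s holds: 0, 1, 2, 3, 4, 5.
Check ○(s ∨ t) at each: 0→ok, 1→fails, 2→fails, 3→ok, 4→ok, 5→ok.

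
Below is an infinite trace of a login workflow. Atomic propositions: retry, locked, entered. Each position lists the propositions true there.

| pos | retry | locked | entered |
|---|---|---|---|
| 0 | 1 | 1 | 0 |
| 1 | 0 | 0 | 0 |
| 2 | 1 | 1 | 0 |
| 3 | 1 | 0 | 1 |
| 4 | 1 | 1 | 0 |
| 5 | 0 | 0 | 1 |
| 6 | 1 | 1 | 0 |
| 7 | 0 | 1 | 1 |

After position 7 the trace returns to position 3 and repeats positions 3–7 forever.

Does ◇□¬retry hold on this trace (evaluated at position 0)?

□¬retry is false at every position 0..7, so it never becomes true and ◇□¬retry fails.

No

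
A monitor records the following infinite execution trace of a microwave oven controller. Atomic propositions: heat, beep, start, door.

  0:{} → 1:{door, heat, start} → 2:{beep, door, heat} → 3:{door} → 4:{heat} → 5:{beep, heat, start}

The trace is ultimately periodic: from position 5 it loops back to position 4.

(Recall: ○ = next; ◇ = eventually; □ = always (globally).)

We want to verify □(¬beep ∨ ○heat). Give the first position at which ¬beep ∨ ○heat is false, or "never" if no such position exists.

Check ¬beep ∨ ○heat at each position in order: 0 ✓, 1 ✓.
At position 2 the labels are {beep, door, heat} and the next position 3 has {door}, so ¬beep ∨ ○heat is false there. This is the first violation.

2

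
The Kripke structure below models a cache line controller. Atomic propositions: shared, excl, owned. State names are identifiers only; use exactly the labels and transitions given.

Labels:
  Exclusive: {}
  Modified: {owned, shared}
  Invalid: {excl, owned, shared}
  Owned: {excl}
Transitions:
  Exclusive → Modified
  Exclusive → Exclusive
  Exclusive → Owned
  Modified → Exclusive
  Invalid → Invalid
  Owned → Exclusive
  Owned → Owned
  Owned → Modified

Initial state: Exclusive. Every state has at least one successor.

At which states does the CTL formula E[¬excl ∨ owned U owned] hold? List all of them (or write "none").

States satisfying ¬excl ∨ owned: {Exclusive, Modified, Invalid}.
States satisfying owned: {Modified, Invalid}.
States satisfying E[¬excl ∨ owned U owned]: {Exclusive, Modified, Invalid}.

{Exclusive, Modified, Invalid}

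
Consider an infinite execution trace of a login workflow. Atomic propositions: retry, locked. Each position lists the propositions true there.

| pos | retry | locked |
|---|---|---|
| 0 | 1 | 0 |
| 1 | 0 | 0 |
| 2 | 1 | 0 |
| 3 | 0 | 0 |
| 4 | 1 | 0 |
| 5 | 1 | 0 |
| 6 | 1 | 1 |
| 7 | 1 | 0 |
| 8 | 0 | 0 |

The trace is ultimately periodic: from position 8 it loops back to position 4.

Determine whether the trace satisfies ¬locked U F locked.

Walking from position 0: F locked first holds at position 0, and ¬locked holds at every earlier position along the way, so ¬locked U F locked holds.

Satisfied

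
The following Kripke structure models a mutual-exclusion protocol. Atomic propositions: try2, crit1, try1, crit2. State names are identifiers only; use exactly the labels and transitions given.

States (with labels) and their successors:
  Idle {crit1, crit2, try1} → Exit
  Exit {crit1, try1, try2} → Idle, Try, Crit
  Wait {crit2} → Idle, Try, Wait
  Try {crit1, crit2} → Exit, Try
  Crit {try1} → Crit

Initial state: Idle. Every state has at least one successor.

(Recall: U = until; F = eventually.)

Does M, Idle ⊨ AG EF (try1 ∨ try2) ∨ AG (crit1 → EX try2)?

Satisfied

States satisfying EF (try1 ∨ try2): {Idle, Exit, Wait, Try, Crit}.
States satisfying AG EF (try1 ∨ try2): {Idle, Exit, Wait, Try, Crit}.
States satisfying crit1 → EX try2: {Idle, Wait, Try, Crit}.
States satisfying AG (crit1 → EX try2): {Crit}.
States satisfying AG EF (try1 ∨ try2) ∨ AG (crit1 → EX try2): {Idle, Exit, Wait, Try, Crit}.
Idle ∈ Sat(AG EF (try1 ∨ try2) ∨ AG (crit1 → EX try2)).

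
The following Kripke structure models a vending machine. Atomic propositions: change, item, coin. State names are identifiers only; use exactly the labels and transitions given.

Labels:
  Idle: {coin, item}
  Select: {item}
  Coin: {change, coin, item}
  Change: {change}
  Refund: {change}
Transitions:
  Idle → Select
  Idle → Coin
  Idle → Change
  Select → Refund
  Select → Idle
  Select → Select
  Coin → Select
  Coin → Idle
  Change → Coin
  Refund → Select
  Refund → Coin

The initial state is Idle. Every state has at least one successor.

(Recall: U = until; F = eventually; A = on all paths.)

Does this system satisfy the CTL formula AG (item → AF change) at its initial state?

States satisfying item → AF change: {Coin, Change, Refund}.
States satisfying AG (item → AF change): ∅.
Idle is reachable from Idle and violates item → AF change, so AG fails at Idle.
Idle ∉ Sat(AG (item → AF change)).

Violated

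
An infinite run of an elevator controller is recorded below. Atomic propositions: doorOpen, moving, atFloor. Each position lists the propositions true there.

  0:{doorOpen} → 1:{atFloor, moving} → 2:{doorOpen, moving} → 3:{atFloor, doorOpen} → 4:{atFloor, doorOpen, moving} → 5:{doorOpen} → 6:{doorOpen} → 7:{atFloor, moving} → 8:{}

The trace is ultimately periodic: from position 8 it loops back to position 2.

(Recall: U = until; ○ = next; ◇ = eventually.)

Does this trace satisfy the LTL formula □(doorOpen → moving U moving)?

No

doorOpen → moving U moving must hold at every position from 0 onward. It fails at position 0, so □(doorOpen → moving U moving) is false.
Positions where doorOpen holds: 0, 2, 3, 4, 5, 6.
Check moving U moving at each: 0→fails, 2→ok, 3→fails, 4→ok, 5→fails, 6→fails.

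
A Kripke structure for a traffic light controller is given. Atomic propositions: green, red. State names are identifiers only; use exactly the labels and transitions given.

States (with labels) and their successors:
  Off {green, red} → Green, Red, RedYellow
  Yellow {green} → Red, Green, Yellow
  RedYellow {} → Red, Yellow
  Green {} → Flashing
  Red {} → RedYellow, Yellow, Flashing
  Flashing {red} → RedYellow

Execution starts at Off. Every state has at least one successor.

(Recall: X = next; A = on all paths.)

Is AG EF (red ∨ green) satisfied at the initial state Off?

States satisfying EF (red ∨ green): {Off, Yellow, RedYellow, Green, Red, Flashing}.
States satisfying AG EF (red ∨ green): {Off, Yellow, RedYellow, Green, Red, Flashing}.
Every state reachable from Off satisfies EF (red ∨ green).
Off ∈ Sat(AG EF (red ∨ green)).

Yes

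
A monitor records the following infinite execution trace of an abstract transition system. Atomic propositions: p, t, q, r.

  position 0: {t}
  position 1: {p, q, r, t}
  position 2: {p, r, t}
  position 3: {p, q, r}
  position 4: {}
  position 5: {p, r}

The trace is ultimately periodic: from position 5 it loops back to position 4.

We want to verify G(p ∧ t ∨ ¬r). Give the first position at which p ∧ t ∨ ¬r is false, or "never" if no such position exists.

3

Check p ∧ t ∨ ¬r at each position in order: 0 ✓, 1 ✓, 2 ✓.
At position 3 the labels are {p, q, r}, so p ∧ t ∨ ¬r is false there. This is the first violation.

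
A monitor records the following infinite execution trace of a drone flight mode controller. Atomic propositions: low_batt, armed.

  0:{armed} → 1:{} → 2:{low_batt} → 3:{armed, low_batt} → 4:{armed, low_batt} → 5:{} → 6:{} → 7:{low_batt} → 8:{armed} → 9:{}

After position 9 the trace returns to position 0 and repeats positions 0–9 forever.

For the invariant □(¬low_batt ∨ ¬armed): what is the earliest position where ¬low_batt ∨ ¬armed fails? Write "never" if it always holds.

3

Check ¬low_batt ∨ ¬armed at each position in order: 0 ✓, 1 ✓, 2 ✓.
At position 3 the labels are {armed, low_batt}, so ¬low_batt ∨ ¬armed is false there. This is the first violation.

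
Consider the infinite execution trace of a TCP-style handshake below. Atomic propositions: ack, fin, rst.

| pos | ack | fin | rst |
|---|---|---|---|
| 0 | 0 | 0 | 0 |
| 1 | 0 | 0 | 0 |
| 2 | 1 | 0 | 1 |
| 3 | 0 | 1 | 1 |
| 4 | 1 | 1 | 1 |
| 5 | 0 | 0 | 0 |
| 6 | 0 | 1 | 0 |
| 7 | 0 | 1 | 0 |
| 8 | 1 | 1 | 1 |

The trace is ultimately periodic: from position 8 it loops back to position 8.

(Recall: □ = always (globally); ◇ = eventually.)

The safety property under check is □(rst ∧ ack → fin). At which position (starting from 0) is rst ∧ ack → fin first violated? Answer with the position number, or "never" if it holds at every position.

2

Check rst ∧ ack → fin at each position in order: 0 ✓, 1 ✓.
At position 2 the labels are {ack, rst}, so rst ∧ ack → fin is false there. This is the first violation.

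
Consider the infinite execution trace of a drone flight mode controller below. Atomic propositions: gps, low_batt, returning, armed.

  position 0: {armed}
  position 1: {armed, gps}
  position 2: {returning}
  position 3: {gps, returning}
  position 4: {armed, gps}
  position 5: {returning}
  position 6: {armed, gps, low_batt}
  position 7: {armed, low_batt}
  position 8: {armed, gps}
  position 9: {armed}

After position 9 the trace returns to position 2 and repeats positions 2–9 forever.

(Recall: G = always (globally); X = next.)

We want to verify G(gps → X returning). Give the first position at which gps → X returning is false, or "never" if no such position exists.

Check gps → X returning at each position in order: 0 ✓, 1 ✓, 2 ✓.
At position 3 the labels are {gps, returning} and the next position 4 has {armed, gps}, so gps → X returning is false there. This is the first violation.

3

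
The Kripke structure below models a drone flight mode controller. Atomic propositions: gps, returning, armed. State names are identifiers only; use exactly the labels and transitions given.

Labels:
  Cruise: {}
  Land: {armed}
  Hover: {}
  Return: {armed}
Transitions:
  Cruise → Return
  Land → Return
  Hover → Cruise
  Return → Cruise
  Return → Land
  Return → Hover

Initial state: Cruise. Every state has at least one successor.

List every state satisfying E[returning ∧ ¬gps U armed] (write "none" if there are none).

{Land, Return}

States satisfying returning ∧ ¬gps: ∅.
States satisfying armed: {Land, Return}.
States satisfying E[returning ∧ ¬gps U armed]: {Land, Return}.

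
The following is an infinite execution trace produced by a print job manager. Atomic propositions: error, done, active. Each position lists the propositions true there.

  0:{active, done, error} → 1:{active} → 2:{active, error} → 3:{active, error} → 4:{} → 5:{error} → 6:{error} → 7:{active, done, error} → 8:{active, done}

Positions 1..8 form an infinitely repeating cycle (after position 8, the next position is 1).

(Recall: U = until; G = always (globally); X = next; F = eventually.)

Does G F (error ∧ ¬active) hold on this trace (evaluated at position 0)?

Holds

F (error ∧ ¬active) holds at every position 0..8, and those are all positions ever visited, so G F (error ∧ ¬active) holds.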